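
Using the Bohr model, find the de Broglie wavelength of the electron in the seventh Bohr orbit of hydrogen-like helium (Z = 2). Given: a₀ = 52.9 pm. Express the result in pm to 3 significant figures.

1160 pm

The Bohr quantisation condition is nλ = 2πr_n.
r_n = n²a₀/Z = 1300 pm
λ = 2πr_n/n = 2π·1300/7 = 1160 pm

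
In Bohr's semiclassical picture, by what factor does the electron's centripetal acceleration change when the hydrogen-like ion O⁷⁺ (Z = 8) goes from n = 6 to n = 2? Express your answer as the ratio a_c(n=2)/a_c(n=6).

a_c ∝ Z^3 · n^-4; with Z fixed, a_c ∝ n^-4.
a_c(n=2)/a_c(n=6) = (2/6)^-4 = 81

81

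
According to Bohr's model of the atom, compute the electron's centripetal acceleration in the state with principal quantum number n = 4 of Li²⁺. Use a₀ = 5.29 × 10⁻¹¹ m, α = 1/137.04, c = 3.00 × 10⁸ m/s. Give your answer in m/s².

9.55 × 10²¹ m/s²

r = n²a₀/Z = 2.82 × 10⁻¹⁰ m, v = Zαc/n = 1.64 × 10⁶ m/s
a = v²/r = (1.64 × 10⁶)² / 2.82 × 10⁻¹⁰ = 9.55 × 10²¹ m/s²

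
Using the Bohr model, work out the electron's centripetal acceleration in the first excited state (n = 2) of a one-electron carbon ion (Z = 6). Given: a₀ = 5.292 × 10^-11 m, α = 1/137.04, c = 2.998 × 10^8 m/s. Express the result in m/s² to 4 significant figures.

1.221 × 10^24 m/s²

r = n²a₀/Z = 3.528 × 10^-11 m, v = Zαc/n = 6.563 × 10^6 m/s
a = v²/r = (6.563 × 10^6)² / 3.528 × 10^-11 = 1.221 × 10^24 m/s²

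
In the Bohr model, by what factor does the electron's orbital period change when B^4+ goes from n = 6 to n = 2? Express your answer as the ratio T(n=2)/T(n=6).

T ∝ Z^-2 · n^3; with Z fixed, T ∝ n^3.
T(n=2)/T(n=6) = (2/6)^3 = 1/27

1/27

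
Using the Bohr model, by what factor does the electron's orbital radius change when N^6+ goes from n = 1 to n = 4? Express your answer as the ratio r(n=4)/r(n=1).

16

r ∝ Z^-1 · n^2; with Z fixed, r ∝ n^2.
r(n=4)/r(n=1) = (4/1)^2 = 16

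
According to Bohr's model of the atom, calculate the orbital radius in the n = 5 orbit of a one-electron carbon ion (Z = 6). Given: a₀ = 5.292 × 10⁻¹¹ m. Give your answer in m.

2.205 × 10⁻¹⁰ m

r_n = n²a₀/Z = 5² × 5.292 × 10⁻¹¹ / 6
    = 25 × 5.292 × 10⁻¹¹ / 6 = 2.205 × 10⁻¹⁰ m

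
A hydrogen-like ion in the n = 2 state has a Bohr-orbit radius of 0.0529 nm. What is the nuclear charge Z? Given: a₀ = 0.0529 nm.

4

r_n = n²a₀/Z ⇒ Z = n²a₀/r = 2² × 0.0529 / 0.0529 ≈ 4.00
Z = 4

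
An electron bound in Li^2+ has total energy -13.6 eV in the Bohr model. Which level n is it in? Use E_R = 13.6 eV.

E_n = −E_R Z²/n² ⇒ n² = E_R Z²/(−E_n) = 13.6 × 3² / 13.6 ≈ 9.00
n = 3

3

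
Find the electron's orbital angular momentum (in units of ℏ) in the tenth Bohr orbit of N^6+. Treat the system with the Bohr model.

10

L_n = nℏ, so L/ℏ = n = 10.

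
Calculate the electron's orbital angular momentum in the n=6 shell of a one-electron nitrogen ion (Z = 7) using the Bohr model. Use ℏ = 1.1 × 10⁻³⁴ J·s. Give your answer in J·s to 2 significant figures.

6.6 × 10⁻³⁴ J·s

L_n = nℏ = 6 × 1.1 × 10⁻³⁴ = 6.6 × 10⁻³⁴ J·s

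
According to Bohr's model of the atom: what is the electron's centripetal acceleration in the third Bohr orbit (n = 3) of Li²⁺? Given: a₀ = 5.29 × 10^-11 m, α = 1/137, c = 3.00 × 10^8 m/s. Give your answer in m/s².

r = n²a₀/Z = 1.59 × 10^-10 m, v = Zαc/n = 2.19 × 10^6 m/s
a = v²/r = (2.19 × 10^6)² / 1.59 × 10^-10 = 3.02 × 10^22 m/s²

3.02 × 10^22 m/s²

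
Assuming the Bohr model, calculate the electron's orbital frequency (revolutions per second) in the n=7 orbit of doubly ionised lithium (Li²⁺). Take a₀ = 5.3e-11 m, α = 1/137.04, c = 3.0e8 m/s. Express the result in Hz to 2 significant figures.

r = n²a₀/Z = 8.7e-10 m, v = Zαc/n = 9.4e5 m/s
f = v/(2πr) = 1.7e14 Hz

1.7e14 Hz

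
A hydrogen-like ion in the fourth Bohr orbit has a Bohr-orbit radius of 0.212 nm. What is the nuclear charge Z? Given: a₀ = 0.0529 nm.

r_n = n²a₀/Z ⇒ Z = n²a₀/r = 4² × 0.0529 / 0.212 ≈ 3.99
Z = 4

4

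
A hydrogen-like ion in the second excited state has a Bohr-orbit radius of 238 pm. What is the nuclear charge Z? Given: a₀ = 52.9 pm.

2

r_n = n²a₀/Z ⇒ Z = n²a₀/r = 3² × 52.9 / 238 ≈ 2.00
Z = 2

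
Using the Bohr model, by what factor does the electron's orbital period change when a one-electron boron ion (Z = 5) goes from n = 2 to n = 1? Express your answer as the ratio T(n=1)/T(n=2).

1/8

T ∝ Z^-2 · n^3; with Z fixed, T ∝ n^3.
T(n=1)/T(n=2) = (1/2)^3 = 1/8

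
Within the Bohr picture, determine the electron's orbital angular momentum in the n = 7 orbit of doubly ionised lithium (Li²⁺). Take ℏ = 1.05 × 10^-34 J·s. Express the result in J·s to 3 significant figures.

7.35 × 10^-34 J·s

L_n = nℏ = 7 × 1.05 × 10^-34 = 7.35 × 10^-34 J·s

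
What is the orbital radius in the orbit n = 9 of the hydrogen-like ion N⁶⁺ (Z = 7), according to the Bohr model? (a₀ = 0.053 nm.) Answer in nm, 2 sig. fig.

r_n = n²a₀/Z = 9² × 0.053 / 7
    = 81 × 0.053 / 7 = 0.61 nm

0.61 nm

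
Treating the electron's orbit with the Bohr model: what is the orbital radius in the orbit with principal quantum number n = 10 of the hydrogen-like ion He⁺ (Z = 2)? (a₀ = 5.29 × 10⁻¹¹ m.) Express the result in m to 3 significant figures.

2.64 × 10⁻⁹ m

r_n = n²a₀/Z = 10² × 5.29 × 10⁻¹¹ / 2
    = 100 × 5.29 × 10⁻¹¹ / 2 = 2.64 × 10⁻⁹ m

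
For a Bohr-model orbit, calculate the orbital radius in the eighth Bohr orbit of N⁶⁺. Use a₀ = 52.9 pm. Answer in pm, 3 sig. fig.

484 pm

r_n = n²a₀/Z = 8² × 52.9 / 7
    = 64 × 52.9 / 7 = 484 pm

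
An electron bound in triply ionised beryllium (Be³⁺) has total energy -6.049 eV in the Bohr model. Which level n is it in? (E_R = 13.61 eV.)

6

E_n = −E_R Z²/n² ⇒ n² = E_R Z²/(−E_n) = 13.61 × 4² / 6.049 ≈ 36.00
n = 6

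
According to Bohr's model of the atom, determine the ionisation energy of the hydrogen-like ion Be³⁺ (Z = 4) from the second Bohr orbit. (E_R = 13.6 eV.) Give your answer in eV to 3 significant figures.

54.4 eV

E_n = −E_R·Z²/n² = −13.6 × 4²/2² eV = -54.4 eV
Ionisation energy = −E_n = 54.4 eV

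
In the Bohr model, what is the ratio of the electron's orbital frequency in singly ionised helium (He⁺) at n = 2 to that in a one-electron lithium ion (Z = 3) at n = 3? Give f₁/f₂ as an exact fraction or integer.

f ∝ Z^2 · n^-3
f₁/f₂ = (2/3)^2 · (2/3)^-3 = 3/2

3/2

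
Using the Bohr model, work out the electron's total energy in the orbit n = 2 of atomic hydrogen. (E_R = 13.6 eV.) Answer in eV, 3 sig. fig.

E_n = −E_R·Z²/n² = −13.6 × 1²/2² = -3.40 eV

-3.40 eV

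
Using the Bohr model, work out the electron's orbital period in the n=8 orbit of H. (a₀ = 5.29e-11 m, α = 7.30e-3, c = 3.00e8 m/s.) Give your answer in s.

7.77e-14 s

r = n²a₀/Z = 8²·5.29e-11/1 = 3.39e-9 m
v = Zαc/n = 1·0.00730·3.00e8/8 = 2.74e5 m/s
T = 2πr/v = 7.77e-14 s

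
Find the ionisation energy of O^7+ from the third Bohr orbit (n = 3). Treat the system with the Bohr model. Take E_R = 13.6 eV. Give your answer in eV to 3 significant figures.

E_n = −E_R·Z²/n² = −13.6 × 8²/3² eV = -96.7 eV
Ionisation energy = −E_n = 96.7 eV

96.7 eV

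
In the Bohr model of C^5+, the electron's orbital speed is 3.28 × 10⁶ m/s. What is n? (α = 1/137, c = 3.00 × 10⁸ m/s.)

v_n = Zαc/n ⇒ n = Zαc/v = 6 × 0.00730 × 3.00 × 10⁸ / 3.28 × 10⁶ ≈ 4.01
n = 4

4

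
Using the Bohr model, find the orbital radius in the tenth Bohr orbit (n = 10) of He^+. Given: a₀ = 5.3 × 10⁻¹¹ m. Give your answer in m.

r_n = n²a₀/Z = 10² × 5.3 × 10⁻¹¹ / 2
    = 100 × 5.3 × 10⁻¹¹ / 2 = 2.6 × 10⁻⁹ m

2.6 × 10⁻⁹ m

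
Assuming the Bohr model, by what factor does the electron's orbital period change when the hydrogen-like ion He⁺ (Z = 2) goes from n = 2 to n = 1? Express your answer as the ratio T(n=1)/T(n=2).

T ∝ Z^-2 · n^3; with Z fixed, T ∝ n^3.
T(n=1)/T(n=2) = (1/2)^3 = 1/8

1/8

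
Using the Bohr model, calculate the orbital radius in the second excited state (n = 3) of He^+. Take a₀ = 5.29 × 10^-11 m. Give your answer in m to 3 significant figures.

r_n = n²a₀/Z = 3² × 5.29 × 10^-11 / 2
    = 9 × 5.29 × 10^-11 / 2 = 2.38 × 10^-10 m

2.38 × 10^-10 m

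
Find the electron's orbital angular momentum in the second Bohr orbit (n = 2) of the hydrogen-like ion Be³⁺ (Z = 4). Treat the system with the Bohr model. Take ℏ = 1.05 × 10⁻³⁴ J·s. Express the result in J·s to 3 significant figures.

2.10 × 10⁻³⁴ J·s

L_n = nℏ = 2 × 1.05 × 10⁻³⁴ = 2.10 × 10⁻³⁴ J·s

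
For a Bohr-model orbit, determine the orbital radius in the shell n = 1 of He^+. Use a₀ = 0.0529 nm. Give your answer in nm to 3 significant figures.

r_n = n²a₀/Z = 1² × 0.0529 / 2
    = 1 × 0.0529 / 2 = 0.0265 nm

0.0265 nm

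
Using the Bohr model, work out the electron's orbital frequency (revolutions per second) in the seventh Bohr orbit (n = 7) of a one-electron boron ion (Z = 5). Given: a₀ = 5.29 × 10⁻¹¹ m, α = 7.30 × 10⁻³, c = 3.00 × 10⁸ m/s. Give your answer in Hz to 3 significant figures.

4.80 × 10¹⁴ Hz

r = n²a₀/Z = 5.18 × 10⁻¹⁰ m, v = Zαc/n = 1.56 × 10⁶ m/s
f = v/(2πr) = 4.80 × 10¹⁴ Hz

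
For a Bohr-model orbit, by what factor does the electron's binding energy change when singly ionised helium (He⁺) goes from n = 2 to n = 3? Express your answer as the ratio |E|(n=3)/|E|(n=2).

|E| ∝ Z^2 · n^-2; with Z fixed, |E| ∝ n^-2.
|E|(n=3)/|E|(n=2) = (3/2)^-2 = 4/9

4/9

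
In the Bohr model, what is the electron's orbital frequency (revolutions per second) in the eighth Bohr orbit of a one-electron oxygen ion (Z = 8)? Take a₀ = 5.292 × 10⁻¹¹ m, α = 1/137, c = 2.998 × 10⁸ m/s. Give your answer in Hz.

r = n²a₀/Z = 4.234 × 10⁻¹⁰ m, v = Zαc/n = 2.188 × 10⁶ m/s
f = v/(2πr) = 8.227 × 10¹⁴ Hz

8.227 × 10¹⁴ Hz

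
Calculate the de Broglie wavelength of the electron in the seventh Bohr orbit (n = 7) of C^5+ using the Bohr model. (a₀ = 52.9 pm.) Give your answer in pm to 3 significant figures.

388 pm

The Bohr quantisation condition is nλ = 2πr_n.
r_n = n²a₀/Z = 432 pm
λ = 2πr_n/n = 2π·432/7 = 388 pm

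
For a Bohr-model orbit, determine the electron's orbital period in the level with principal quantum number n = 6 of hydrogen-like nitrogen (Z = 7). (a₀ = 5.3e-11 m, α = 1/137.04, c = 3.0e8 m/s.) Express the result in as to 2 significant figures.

670 as

r = n²a₀/Z = 6²·5.3e-11/7 = 2.7e-10 m
v = Zαc/n = 7·0.0073·3.0e8/6 = 2.6e6 m/s
T = 2πr/v = 6.7e-16 s = 670 as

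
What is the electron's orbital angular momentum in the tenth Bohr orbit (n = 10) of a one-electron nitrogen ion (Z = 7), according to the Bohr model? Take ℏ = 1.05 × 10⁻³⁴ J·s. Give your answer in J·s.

L_n = nℏ = 10 × 1.05 × 10⁻³⁴ = 1.05 × 10⁻³³ J·s

1.05 × 10⁻³³ J·s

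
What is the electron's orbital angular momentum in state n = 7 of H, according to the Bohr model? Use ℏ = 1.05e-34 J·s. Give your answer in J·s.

L_n = nℏ = 7 × 1.05e-34 = 7.35e-34 J·s

7.35e-34 J·s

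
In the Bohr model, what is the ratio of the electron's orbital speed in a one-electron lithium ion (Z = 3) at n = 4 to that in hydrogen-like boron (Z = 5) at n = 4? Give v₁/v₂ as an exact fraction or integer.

v ∝ Z^1 · n^-1
v₁/v₂ = (3/5)^1 · (4/4)^-1 = 3/5

3/5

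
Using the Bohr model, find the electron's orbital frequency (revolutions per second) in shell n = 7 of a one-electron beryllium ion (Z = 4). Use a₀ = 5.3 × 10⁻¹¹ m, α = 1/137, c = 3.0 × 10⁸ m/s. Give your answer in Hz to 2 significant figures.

3.1 × 10¹⁴ Hz

r = n²a₀/Z = 6.5 × 10⁻¹⁰ m, v = Zαc/n = 1.3 × 10⁶ m/s
f = v/(2πr) = 3.1 × 10¹⁴ Hz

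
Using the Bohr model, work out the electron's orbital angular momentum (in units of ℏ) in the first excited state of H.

L_n = nℏ, so L/ℏ = n = 2.

2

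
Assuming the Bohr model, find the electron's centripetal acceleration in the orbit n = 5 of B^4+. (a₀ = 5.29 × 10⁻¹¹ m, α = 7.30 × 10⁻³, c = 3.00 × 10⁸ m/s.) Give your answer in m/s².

1.81 × 10²² m/s²

r = n²a₀/Z = 2.64 × 10⁻¹⁰ m, v = Zαc/n = 2.19 × 10⁶ m/s
a = v²/r = (2.19 × 10⁶)² / 2.64 × 10⁻¹⁰ = 1.81 × 10²² m/s²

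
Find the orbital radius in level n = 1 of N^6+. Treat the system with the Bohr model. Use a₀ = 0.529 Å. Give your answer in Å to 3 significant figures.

r_n = n²a₀/Z = 1² × 0.529 / 7
    = 1 × 0.529 / 7 = 0.0756 Å

0.0756 Å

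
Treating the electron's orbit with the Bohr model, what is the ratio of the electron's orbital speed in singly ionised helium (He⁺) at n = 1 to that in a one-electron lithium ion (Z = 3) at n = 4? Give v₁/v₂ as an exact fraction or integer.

8/3

v ∝ Z^1 · n^-1
v₁/v₂ = (2/3)^1 · (1/4)^-1 = 8/3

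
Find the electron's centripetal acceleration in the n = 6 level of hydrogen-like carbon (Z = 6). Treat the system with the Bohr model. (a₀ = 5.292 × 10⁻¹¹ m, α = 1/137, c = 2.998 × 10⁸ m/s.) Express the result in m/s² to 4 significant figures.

1.508 × 10²² m/s²

r = n²a₀/Z = 3.175 × 10⁻¹⁰ m, v = Zαc/n = 2.188 × 10⁶ m/s
a = v²/r = (2.188 × 10⁶)² / 3.175 × 10⁻¹⁰ = 1.508 × 10²² m/s²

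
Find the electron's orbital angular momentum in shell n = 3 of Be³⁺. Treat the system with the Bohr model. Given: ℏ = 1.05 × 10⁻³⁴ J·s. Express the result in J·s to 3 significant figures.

3.15 × 10⁻³⁴ J·s

L_n = nℏ = 3 × 1.05 × 10⁻³⁴ = 3.15 × 10⁻³⁴ J·s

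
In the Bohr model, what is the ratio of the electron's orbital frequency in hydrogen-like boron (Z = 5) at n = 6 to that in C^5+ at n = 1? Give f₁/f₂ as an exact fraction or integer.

f ∝ Z^2 · n^-3
f₁/f₂ = (5/6)^2 · (6/1)^-3 = 25/7776

25/7776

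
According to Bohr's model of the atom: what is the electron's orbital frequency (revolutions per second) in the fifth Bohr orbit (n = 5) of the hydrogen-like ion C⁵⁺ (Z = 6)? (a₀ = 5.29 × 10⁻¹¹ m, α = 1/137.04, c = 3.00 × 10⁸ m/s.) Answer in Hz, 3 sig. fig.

1.90 × 10¹⁵ Hz

r = n²a₀/Z = 2.20 × 10⁻¹⁰ m, v = Zαc/n = 2.63 × 10⁶ m/s
f = v/(2πr) = 1.90 × 10¹⁵ Hz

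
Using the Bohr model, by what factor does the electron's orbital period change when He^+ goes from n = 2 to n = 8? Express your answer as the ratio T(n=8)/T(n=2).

T ∝ Z^-2 · n^3; with Z fixed, T ∝ n^3.
T(n=8)/T(n=2) = (8/2)^3 = 64

64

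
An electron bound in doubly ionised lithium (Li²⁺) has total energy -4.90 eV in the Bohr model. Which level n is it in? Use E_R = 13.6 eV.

5

E_n = −E_R Z²/n² ⇒ n² = E_R Z²/(−E_n) = 13.6 × 3² / 4.90 ≈ 24.98
n = 5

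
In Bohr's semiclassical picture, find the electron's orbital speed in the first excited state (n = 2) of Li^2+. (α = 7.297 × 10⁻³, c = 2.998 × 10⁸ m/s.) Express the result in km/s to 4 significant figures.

3281 km/s

v_n = Zαc/n = 3 × 0.007297 × 2.998 × 10⁸ / 2
    = 3281 km/s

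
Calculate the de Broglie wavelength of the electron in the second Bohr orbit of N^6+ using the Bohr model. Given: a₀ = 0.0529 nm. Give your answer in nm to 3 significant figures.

The Bohr quantisation condition is nλ = 2πr_n.
r_n = n²a₀/Z = 0.0302 nm
λ = 2πr_n/n = 2π·0.0302/2 = 0.0950 nm

0.0950 nm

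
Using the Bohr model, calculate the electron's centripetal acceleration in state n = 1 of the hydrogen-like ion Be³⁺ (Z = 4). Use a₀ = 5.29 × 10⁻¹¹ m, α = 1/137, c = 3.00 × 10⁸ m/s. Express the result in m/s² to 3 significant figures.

5.80 × 10²⁴ m/s²

r = n²a₀/Z = 1.32 × 10⁻¹¹ m, v = Zαc/n = 8.76 × 10⁶ m/s
a = v²/r = (8.76 × 10⁶)² / 1.32 × 10⁻¹¹ = 5.80 × 10²⁴ m/s²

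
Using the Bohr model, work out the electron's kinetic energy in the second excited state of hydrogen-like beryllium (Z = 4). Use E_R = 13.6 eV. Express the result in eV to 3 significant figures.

For a Coulomb orbit the virial theorem gives K = −E_n.
E_n = −E_R·Z²/n², so K = E_R·Z²/n² = 13.6 × 4²/3² = 24.2 eV

24.2 eV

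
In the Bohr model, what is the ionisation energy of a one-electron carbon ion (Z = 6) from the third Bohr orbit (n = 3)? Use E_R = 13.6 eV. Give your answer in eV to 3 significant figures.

54.4 eV

E_n = −E_R·Z²/n² = −13.6 × 6²/3² eV = -54.4 eV
Ionisation energy = −E_n = 54.4 eV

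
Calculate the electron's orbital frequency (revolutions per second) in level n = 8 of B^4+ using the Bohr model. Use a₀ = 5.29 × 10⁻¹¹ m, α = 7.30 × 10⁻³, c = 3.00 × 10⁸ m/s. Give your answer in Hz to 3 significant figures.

r = n²a₀/Z = 6.77 × 10⁻¹⁰ m, v = Zαc/n = 1.37 × 10⁶ m/s
f = v/(2πr) = 3.22 × 10¹⁴ Hz

3.22 × 10¹⁴ Hz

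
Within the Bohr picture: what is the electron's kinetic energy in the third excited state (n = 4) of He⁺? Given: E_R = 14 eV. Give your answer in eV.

For a Coulomb orbit the virial theorem gives K = −E_n.
E_n = −E_R·Z²/n², so K = E_R·Z²/n² = 14 × 2²/4² = 3.5 eV

3.5 eV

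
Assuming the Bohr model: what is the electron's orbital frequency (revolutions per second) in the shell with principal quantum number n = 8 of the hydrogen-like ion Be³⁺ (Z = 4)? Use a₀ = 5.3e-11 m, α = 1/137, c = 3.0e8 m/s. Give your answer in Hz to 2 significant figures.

r = n²a₀/Z = 8.5e-10 m, v = Zαc/n = 1.1e6 m/s
f = v/(2πr) = 2.1e14 Hz

2.1e14 Hz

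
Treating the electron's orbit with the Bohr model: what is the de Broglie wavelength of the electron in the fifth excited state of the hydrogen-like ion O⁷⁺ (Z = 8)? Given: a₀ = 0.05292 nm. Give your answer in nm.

The Bohr quantisation condition is nλ = 2πr_n.
r_n = n²a₀/Z = 0.2381 nm
λ = 2πr_n/n = 2π·0.2381/6 = 0.2494 nm

0.2494 nm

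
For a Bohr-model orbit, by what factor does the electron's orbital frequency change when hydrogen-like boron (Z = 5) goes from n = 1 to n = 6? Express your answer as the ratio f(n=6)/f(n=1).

1/216

f ∝ Z^2 · n^-3; with Z fixed, f ∝ n^-3.
f(n=6)/f(n=1) = (6/1)^-3 = 1/216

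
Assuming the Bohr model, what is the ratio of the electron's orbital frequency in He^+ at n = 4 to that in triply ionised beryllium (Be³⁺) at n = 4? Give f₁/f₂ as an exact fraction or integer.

f ∝ Z^2 · n^-3
f₁/f₂ = (2/4)^2 · (4/4)^-3 = 1/4

1/4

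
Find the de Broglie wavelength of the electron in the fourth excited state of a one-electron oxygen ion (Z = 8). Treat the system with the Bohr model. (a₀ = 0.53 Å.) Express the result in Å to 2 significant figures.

2.1 Å

The Bohr quantisation condition is nλ = 2πr_n.
r_n = n²a₀/Z = 1.7 Å
λ = 2πr_n/n = 2π·1.7/5 = 2.1 Å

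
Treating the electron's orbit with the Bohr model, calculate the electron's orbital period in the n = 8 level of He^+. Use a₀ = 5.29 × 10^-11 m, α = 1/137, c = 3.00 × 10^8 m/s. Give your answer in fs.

19.4 fs

r = n²a₀/Z = 8²·5.29 × 10^-11/2 = 1.69 × 10^-9 m
v = Zαc/n = 2·0.00730·3.00 × 10^8/8 = 5.47 × 10^5 m/s
T = 2πr/v = 1.94 × 10^-14 s = 19.4 fs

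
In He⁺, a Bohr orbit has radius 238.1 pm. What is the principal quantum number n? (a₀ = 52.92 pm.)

3

r_n = n²a₀/Z ⇒ n² = rZ/a₀ = 238.1 × 2 / 52.92 ≈ 9.00
n = 3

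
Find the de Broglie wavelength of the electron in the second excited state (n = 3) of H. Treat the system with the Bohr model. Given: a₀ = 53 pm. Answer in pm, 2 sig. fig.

1000 pm

The Bohr quantisation condition is nλ = 2πr_n.
r_n = n²a₀/Z = 480 pm
λ = 2πr_n/n = 2π·480/3 = 1000 pm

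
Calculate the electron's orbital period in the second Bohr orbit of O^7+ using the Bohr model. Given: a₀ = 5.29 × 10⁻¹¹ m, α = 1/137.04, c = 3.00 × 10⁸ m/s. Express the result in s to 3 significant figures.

1.90 × 10⁻¹⁷ s

r = n²a₀/Z = 2²·5.29 × 10⁻¹¹/8 = 2.65 × 10⁻¹¹ m
v = Zαc/n = 8·0.00730·3.00 × 10⁸/2 = 8.76 × 10⁶ m/s
T = 2πr/v = 1.90 × 10⁻¹⁷ s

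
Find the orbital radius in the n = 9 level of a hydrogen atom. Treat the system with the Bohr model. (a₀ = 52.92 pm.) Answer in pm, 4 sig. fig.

r_n = n²a₀/Z = 9² × 52.92 / 1
    = 81 × 52.92 / 1 = 4287 pm

4287 pm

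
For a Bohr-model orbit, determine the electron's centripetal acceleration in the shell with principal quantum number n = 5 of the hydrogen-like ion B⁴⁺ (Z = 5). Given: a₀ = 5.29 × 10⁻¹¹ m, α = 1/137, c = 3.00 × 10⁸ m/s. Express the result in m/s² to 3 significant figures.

r = n²a₀/Z = 2.64 × 10⁻¹⁰ m, v = Zαc/n = 2.19 × 10⁶ m/s
a = v²/r = (2.19 × 10⁶)² / 2.64 × 10⁻¹⁰ = 1.81 × 10²² m/s²

1.81 × 10²² m/s²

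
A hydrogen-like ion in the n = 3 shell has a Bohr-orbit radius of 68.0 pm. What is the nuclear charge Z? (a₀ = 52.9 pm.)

r_n = n²a₀/Z ⇒ Z = n²a₀/r = 3² × 52.9 / 68.0 ≈ 7.00
Z = 7

7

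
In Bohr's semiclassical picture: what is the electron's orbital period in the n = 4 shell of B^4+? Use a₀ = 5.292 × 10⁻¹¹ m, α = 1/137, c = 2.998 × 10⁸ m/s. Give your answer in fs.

r = n²a₀/Z = 4²·5.292 × 10⁻¹¹/5 = 1.693 × 10⁻¹⁰ m
v = Zαc/n = 5·0.007299·2.998 × 10⁸/4 = 2.735 × 10⁶ m/s
T = 2πr/v = 3.890 × 10⁻¹⁶ s = 0.3890 fs

0.3890 fs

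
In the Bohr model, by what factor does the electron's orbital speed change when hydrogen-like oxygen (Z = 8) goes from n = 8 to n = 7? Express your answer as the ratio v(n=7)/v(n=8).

8/7

v ∝ Z^1 · n^-1; with Z fixed, v ∝ n^-1.
v(n=7)/v(n=8) = (7/8)^-1 = 8/7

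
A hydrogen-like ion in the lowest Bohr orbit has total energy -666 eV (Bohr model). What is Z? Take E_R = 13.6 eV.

E_n = −E_R Z²/n² ⇒ Z² = −E_n n²/E_R = 666 × 1² / 13.6 ≈ 48.97
Z = 7

7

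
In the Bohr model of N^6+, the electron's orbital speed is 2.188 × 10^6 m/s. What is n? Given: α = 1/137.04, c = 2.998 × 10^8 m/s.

v_n = Zαc/n ⇒ n = Zαc/v = 7 × 0.007297 × 2.998 × 10^8 / 2.188 × 10^6 ≈ 7.00
n = 7

7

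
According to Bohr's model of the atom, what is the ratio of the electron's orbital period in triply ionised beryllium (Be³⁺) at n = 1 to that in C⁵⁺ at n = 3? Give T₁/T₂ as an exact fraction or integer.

1/12

T ∝ Z^-2 · n^3
T₁/T₂ = (4/6)^-2 · (1/3)^3 = 1/12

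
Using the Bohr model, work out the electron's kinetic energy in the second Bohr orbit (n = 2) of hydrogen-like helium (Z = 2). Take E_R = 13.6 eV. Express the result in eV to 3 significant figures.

For a Coulomb orbit the virial theorem gives K = −E_n.
E_n = −E_R·Z²/n², so K = E_R·Z²/n² = 13.6 × 2²/2² = 13.6 eV

13.6 eV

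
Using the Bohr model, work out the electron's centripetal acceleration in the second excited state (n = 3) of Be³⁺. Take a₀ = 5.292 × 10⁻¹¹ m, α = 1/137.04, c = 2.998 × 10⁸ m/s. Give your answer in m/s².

r = n²a₀/Z = 1.191 × 10⁻¹⁰ m, v = Zαc/n = 2.917 × 10⁶ m/s
a = v²/r = (2.917 × 10⁶)² / 1.191 × 10⁻¹⁰ = 7.146 × 10²² m/s²

7.146 × 10²² m/s²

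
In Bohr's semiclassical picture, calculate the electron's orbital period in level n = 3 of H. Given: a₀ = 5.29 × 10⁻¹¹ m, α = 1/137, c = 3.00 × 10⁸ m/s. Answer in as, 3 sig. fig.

r = n²a₀/Z = 3²·5.29 × 10⁻¹¹/1 = 4.76 × 10⁻¹⁰ m
v = Zαc/n = 1·0.00730·3.00 × 10⁸/3 = 7.30 × 10⁵ m/s
T = 2πr/v = 4.10 × 10⁻¹⁵ s = 4100 as

4100 as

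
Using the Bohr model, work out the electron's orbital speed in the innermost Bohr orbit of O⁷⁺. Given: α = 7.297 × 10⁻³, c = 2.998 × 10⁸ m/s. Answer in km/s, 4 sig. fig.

v_n = Zαc/n = 8 × 0.007297 × 2.998 × 10⁸ / 1
    = 1.750 × 10⁴ km/s

1.750 × 10⁴ km/s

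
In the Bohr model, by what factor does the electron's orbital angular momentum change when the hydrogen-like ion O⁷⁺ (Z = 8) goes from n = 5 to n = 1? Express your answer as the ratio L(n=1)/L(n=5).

1/5

L = nℏ depends only on n, so L ∝ n.
L(n=1)/L(n=5) = (1/5)^1 = 1/5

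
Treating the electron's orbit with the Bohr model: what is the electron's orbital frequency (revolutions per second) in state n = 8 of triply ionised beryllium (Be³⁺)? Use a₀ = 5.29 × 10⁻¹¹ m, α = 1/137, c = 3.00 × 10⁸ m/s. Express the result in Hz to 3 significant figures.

2.06 × 10¹⁴ Hz

r = n²a₀/Z = 8.46 × 10⁻¹⁰ m, v = Zαc/n = 1.09 × 10⁶ m/s
f = v/(2πr) = 2.06 × 10¹⁴ Hz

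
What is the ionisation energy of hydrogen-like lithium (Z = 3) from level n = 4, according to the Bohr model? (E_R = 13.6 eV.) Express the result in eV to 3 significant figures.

7.65 eV

E_n = −E_R·Z²/n² = −13.6 × 3²/4² eV = -7.65 eV
Ionisation energy = −E_n = 7.65 eV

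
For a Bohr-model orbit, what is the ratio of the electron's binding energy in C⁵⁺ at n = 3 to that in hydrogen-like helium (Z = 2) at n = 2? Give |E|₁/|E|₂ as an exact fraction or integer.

|E| ∝ Z^2 · n^-2
|E|₁/|E|₂ = (6/2)^2 · (3/2)^-2 = 4

4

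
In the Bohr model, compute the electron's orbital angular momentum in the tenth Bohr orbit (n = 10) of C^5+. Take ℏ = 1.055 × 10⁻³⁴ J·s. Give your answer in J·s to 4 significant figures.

1.055 × 10⁻³³ J·s

L_n = nℏ = 10 × 1.055 × 10⁻³⁴ = 1.055 × 10⁻³³ J·s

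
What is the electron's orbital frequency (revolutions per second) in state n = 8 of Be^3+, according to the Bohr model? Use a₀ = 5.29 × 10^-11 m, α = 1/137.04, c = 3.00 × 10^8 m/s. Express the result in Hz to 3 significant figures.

r = n²a₀/Z = 8.46 × 10^-10 m, v = Zαc/n = 1.09 × 10^6 m/s
f = v/(2πr) = 2.06 × 10^14 Hz

2.06 × 10^14 Hz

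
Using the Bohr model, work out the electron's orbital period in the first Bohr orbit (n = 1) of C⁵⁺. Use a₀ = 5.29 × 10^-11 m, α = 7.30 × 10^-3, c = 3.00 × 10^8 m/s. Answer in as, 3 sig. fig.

r = n²a₀/Z = 1²·5.29 × 10^-11/6 = 8.82 × 10^-12 m
v = Zαc/n = 6·0.00730·3.00 × 10^8/1 = 1.31 × 10^7 m/s
T = 2πr/v = 4.22 × 10^-18 s = 4.22 as

4.22 as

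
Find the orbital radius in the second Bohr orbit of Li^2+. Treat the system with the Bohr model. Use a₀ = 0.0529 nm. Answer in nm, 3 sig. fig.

0.0705 nm

r_n = n²a₀/Z = 2² × 0.0529 / 3
    = 4 × 0.0529 / 3 = 0.0705 nm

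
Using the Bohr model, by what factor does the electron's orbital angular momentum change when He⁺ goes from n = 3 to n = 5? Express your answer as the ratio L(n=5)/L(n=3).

L = nℏ depends only on n, so L ∝ n.
L(n=5)/L(n=3) = (5/3)^1 = 5/3

5/3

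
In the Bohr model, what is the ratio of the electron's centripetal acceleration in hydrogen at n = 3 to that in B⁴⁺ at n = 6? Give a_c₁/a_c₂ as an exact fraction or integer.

16/125

a_c ∝ Z^3 · n^-4
a_c₁/a_c₂ = (1/5)^3 · (3/6)^-4 = 16/125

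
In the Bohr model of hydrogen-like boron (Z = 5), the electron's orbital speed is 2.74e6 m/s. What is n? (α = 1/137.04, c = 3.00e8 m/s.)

v_n = Zαc/n ⇒ n = Zαc/v = 5 × 0.00730 × 3.00e8 / 2.74e6 ≈ 3.99
n = 4

4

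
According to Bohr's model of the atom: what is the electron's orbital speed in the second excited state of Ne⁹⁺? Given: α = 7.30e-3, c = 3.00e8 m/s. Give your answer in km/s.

7300 km/s

v_n = Zαc/n = 10 × 0.00730 × 3.00e8 / 3
    = 7300 km/s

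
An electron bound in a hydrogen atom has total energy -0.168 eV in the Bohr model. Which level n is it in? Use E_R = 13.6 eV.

E_n = −E_R Z²/n² ⇒ n² = E_R Z²/(−E_n) = 13.6 × 1² / 0.168 ≈ 80.95
n = 9

9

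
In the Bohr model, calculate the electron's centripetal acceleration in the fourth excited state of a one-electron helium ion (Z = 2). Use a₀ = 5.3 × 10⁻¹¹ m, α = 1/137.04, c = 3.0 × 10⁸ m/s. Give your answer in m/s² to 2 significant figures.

1.2 × 10²¹ m/s²

r = n²a₀/Z = 6.6 × 10⁻¹⁰ m, v = Zαc/n = 8.8 × 10⁵ m/s
a = v²/r = (8.8 × 10⁵)² / 6.6 × 10⁻¹⁰ = 1.2 × 10²¹ m/s²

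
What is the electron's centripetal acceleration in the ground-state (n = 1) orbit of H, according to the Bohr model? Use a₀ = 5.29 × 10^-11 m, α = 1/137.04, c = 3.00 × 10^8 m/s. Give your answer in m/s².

9.06 × 10^22 m/s²

r = n²a₀/Z = 5.29 × 10^-11 m, v = Zαc/n = 2.19 × 10^6 m/s
a = v²/r = (2.19 × 10^6)² / 5.29 × 10^-11 = 9.06 × 10^22 m/s²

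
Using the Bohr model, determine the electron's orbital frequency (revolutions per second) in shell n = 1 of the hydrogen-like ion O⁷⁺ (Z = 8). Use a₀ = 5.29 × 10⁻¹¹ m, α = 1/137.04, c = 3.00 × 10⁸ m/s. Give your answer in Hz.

4.22 × 10¹⁷ Hz

r = n²a₀/Z = 6.61 × 10⁻¹² m, v = Zαc/n = 1.75 × 10⁷ m/s
f = v/(2πr) = 4.22 × 10¹⁷ Hz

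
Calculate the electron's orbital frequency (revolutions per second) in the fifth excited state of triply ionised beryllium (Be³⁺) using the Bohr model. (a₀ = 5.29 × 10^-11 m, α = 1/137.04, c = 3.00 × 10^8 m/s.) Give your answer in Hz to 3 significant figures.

r = n²a₀/Z = 4.76 × 10^-10 m, v = Zαc/n = 1.46 × 10^6 m/s
f = v/(2πr) = 4.88 × 10^14 Hz

4.88 × 10^14 Hz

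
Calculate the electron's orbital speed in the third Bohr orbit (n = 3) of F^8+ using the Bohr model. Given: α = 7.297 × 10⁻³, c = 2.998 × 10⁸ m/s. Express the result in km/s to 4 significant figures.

v_n = Zαc/n = 9 × 0.007297 × 2.998 × 10⁸ / 3
    = 6563 km/s

6563 km/s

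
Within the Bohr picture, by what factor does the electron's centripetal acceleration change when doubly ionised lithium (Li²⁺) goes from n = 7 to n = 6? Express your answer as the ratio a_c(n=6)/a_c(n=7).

2401/1296

a_c ∝ Z^3 · n^-4; with Z fixed, a_c ∝ n^-4.
a_c(n=6)/a_c(n=7) = (6/7)^-4 = 2401/1296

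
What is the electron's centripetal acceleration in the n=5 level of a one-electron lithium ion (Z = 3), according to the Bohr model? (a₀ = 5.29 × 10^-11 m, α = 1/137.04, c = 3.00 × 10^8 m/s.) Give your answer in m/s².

r = n²a₀/Z = 4.41 × 10^-10 m, v = Zαc/n = 1.31 × 10^6 m/s
a = v²/r = (1.31 × 10^6)² / 4.41 × 10^-10 = 3.91 × 10^21 m/s²

3.91 × 10^21 m/s²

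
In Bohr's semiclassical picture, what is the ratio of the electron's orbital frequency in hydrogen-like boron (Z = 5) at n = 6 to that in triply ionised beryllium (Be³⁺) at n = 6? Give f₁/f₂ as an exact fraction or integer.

f ∝ Z^2 · n^-3
f₁/f₂ = (5/4)^2 · (6/6)^-3 = 25/16

25/16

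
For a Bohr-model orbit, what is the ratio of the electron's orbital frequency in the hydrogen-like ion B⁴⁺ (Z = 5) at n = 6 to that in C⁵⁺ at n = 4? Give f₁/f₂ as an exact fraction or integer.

f ∝ Z^2 · n^-3
f₁/f₂ = (5/6)^2 · (6/4)^-3 = 50/243

50/243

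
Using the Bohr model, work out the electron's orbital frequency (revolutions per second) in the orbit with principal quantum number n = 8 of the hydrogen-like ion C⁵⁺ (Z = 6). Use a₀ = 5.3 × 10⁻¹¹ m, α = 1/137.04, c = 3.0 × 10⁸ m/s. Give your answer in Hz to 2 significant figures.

r = n²a₀/Z = 5.7 × 10⁻¹⁰ m, v = Zαc/n = 1.6 × 10⁶ m/s
f = v/(2πr) = 4.6 × 10¹⁴ Hz

4.6 × 10¹⁴ Hz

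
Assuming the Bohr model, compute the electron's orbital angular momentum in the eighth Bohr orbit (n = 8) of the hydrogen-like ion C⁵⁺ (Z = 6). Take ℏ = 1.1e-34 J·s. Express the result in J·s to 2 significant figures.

L_n = nℏ = 8 × 1.1e-34 = 8.8e-34 J·s

8.8e-34 J·s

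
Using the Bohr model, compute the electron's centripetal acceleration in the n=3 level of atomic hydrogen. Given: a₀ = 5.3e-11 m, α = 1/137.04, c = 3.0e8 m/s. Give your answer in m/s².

1.1e21 m/s²

r = n²a₀/Z = 4.8e-10 m, v = Zαc/n = 7.3e5 m/s
a = v²/r = (7.3e5)² / 4.8e-10 = 1.1e21 m/s²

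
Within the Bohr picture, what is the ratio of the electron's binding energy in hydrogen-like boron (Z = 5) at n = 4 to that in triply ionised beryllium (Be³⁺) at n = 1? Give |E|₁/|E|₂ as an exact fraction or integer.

|E| ∝ Z^2 · n^-2
|E|₁/|E|₂ = (5/4)^2 · (4/1)^-2 = 25/256

25/256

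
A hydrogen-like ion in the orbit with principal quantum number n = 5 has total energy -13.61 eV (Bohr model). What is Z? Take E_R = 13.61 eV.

5

E_n = −E_R Z²/n² ⇒ Z² = −E_n n²/E_R = 13.61 × 5² / 13.61 ≈ 25.00
Z = 5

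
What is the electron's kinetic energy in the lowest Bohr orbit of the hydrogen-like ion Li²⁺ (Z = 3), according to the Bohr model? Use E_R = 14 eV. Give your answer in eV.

130 eV

For a Coulomb orbit the virial theorem gives K = −E_n.
E_n = −E_R·Z²/n², so K = E_R·Z²/n² = 14 × 3²/1² = 130 eV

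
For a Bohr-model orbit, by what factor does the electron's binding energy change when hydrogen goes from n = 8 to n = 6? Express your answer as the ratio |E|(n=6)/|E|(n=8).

16/9

|E| ∝ Z^2 · n^-2; with Z fixed, |E| ∝ n^-2.
|E|(n=6)/|E|(n=8) = (6/8)^-2 = 16/9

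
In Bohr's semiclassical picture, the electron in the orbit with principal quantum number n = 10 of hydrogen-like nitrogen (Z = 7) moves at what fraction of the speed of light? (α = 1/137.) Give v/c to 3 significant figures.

0.00511

v_n = Zαc/n, so v/c = Zα/n = 7 × 0.00730 / 10 = 0.00511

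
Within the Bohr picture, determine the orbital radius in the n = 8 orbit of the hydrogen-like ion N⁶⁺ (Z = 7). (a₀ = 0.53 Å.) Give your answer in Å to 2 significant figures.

r_n = n²a₀/Z = 8² × 0.53 / 7
    = 64 × 0.53 / 7 = 4.8 Å

4.8 Å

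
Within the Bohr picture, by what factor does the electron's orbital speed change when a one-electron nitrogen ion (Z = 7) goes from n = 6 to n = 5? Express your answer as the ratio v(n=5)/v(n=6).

6/5

v ∝ Z^1 · n^-1; with Z fixed, v ∝ n^-1.
v(n=5)/v(n=6) = (5/6)^-1 = 6/5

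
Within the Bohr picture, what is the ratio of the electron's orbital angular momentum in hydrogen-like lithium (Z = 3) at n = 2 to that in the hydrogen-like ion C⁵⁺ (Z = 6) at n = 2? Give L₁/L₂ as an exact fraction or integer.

L = nℏ is independent of Z.
L₁/L₂ = n₁/n₂ = 2/2 = 1

1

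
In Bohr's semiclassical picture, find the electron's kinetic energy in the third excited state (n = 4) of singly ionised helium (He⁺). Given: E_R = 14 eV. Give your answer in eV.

For a Coulomb orbit the virial theorem gives K = −E_n.
E_n = −E_R·Z²/n², so K = E_R·Z²/n² = 14 × 2²/4² = 3.5 eV

3.5 eV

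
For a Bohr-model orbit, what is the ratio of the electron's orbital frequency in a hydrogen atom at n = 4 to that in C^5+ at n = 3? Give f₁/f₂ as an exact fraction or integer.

3/256

f ∝ Z^2 · n^-3
f₁/f₂ = (1/6)^2 · (4/3)^-3 = 3/256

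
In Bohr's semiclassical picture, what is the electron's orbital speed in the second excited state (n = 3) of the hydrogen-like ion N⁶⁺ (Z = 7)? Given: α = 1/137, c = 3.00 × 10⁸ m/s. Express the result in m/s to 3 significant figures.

v_n = Zαc/n = 7 × 0.00730 × 3.00 × 10⁸ / 3
    = 5.11 × 10⁶ m/s

5.11 × 10⁶ m/s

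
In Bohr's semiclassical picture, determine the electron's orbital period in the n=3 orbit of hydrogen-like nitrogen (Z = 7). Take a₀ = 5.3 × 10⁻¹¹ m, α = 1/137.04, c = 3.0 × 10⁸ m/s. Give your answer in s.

8.4 × 10⁻¹⁷ s

r = n²a₀/Z = 3²·5.3 × 10⁻¹¹/7 = 6.8 × 10⁻¹¹ m
v = Zαc/n = 7·0.0073·3.0 × 10⁸/3 = 5.1 × 10⁶ m/s
T = 2πr/v = 8.4 × 10⁻¹⁷ s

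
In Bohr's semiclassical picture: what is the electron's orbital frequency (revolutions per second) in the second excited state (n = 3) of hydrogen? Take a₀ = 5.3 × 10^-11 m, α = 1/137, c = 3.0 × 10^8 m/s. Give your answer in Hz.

r = n²a₀/Z = 4.8 × 10^-10 m, v = Zαc/n = 7.3 × 10^5 m/s
f = v/(2πr) = 2.4 × 10^14 Hz

2.4 × 10^14 Hz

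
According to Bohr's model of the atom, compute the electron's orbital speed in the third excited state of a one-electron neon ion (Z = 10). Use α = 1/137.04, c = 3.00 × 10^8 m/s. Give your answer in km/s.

5470 km/s

v_n = Zαc/n = 10 × 0.00730 × 3.00 × 10^8 / 4
    = 5470 km/s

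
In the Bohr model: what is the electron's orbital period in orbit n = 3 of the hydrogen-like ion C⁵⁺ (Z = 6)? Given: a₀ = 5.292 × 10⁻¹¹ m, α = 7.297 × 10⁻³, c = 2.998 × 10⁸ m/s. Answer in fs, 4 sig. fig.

r = n²a₀/Z = 3²·5.292 × 10⁻¹¹/6 = 7.938 × 10⁻¹¹ m
v = Zαc/n = 6·0.007297·2.998 × 10⁸/3 = 4.375 × 10⁶ m/s
T = 2πr/v = 1.140 × 10⁻¹⁶ s = 0.1140 fs

0.1140 fs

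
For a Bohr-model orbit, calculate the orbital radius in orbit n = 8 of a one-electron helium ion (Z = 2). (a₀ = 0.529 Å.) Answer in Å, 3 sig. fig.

16.9 Å

r_n = n²a₀/Z = 8² × 0.529 / 2
    = 64 × 0.529 / 2 = 16.9 Å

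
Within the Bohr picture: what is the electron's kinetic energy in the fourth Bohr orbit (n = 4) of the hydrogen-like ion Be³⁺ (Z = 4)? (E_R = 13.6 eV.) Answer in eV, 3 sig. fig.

13.6 eV

For a Coulomb orbit the virial theorem gives K = −E_n.
E_n = −E_R·Z²/n², so K = E_R·Z²/n² = 13.6 × 4²/4² = 13.6 eV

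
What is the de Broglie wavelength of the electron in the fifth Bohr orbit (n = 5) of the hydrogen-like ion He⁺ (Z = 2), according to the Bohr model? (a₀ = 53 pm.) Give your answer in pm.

The Bohr quantisation condition is nλ = 2πr_n.
r_n = n²a₀/Z = 660 pm
λ = 2πr_n/n = 2π·660/5 = 830 pm

830 pm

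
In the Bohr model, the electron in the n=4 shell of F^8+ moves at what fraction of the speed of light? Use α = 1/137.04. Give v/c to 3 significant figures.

v_n = Zαc/n, so v/c = Zα/n = 9 × 0.00730 / 4 = 0.0164

0.0164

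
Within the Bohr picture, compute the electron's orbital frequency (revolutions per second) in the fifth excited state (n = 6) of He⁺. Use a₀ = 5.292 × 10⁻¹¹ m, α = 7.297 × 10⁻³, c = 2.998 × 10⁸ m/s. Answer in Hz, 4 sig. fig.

r = n²a₀/Z = 9.526 × 10⁻¹⁰ m, v = Zαc/n = 7.292 × 10⁵ m/s
f = v/(2πr) = 1.218 × 10¹⁴ Hz

1.218 × 10¹⁴ Hz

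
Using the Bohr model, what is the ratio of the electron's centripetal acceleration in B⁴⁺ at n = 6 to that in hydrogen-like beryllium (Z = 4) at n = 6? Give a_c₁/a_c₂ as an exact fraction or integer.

a_c ∝ Z^3 · n^-4
a_c₁/a_c₂ = (5/4)^3 · (6/6)^-4 = 125/64

125/64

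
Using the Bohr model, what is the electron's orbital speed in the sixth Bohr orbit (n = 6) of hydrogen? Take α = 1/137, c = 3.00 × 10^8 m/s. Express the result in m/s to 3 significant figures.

3.65 × 10^5 m/s

v_n = Zαc/n = 1 × 0.00730 × 3.00 × 10^8 / 6
    = 3.65 × 10^5 m/s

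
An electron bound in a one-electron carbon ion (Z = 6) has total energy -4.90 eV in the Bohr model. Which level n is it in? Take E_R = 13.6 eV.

10

E_n = −E_R Z²/n² ⇒ n² = E_R Z²/(−E_n) = 13.6 × 6² / 4.90 ≈ 99.92
n = 10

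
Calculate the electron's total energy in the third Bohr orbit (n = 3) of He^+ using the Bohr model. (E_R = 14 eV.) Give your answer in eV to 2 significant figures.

E_n = −E_R·Z²/n² = −14 × 2²/3² = -6.2 eV

-6.2 eV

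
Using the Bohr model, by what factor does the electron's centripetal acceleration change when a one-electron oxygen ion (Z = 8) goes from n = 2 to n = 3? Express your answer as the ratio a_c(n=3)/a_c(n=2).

a_c ∝ Z^3 · n^-4; with Z fixed, a_c ∝ n^-4.
a_c(n=3)/a_c(n=2) = (3/2)^-4 = 16/81

16/81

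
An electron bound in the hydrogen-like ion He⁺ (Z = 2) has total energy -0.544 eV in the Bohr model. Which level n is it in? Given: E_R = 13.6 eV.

E_n = −E_R Z²/n² ⇒ n² = E_R Z²/(−E_n) = 13.6 × 2² / 0.544 ≈ 100.00
n = 10

10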